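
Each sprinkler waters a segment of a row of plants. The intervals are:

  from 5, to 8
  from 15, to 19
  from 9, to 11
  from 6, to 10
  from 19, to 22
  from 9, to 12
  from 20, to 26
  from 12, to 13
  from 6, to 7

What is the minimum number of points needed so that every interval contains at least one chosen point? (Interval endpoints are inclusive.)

5

Process intervals by earliest right end; each time one isn't hit yet, stab at its right endpoint.
Sorted: [6,7] [5,8] [6,10] [9,11] [9,12] [12,13] [15,19] [19,22] [20,26]
{[6,7],[5,8],[6,10]} hit by 7; {[9,11],[9,12]} hit by 11; {[12,13]} hit by 13; {[15,19],[19,22]} hit by 19; {[20,26]} hit by 26.
Points: 7, 11, 13, 19, 26 (5 total).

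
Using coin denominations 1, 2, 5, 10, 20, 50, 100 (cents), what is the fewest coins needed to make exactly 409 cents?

7

Use the largest denomination that fits, subtract, and repeat.
409 = 4×100 + 1×5 + 2×2
Total coins = 4 + 1 + 2 = 7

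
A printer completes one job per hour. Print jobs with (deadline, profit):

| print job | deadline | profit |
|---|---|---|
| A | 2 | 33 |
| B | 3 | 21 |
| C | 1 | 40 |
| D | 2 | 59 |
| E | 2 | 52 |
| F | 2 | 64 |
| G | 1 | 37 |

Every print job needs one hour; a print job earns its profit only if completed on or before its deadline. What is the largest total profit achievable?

Profit order: F=64 D=59 E=52 C=40 G=37 A=33 B=21
Assign: F→slot 2, D→slot 1, E skipped, C skipped, G skipped, A skipped, B→slot 3.
Slots: [1:D] [2:F] [3:B]
Profit = 59 + 64 + 21 = 144

144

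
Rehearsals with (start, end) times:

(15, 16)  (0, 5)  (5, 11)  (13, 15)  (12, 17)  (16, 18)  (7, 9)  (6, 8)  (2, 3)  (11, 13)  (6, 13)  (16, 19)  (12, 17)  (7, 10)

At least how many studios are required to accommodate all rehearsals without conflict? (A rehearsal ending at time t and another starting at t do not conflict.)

The answer is the maximum number of intervals overlapping at any instant.
Events (time:±→running): 0:+→1 2:+→2 3:-→1 5:-→0 5:+→1 6:+→2 6:+→3 7:+→4 7:+→5 … peak 5.

5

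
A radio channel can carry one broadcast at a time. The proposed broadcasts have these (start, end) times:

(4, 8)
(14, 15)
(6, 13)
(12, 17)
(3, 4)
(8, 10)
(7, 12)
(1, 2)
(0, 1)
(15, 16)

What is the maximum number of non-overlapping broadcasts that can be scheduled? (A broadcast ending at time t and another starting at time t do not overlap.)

7

Sort by end time and greedily take each interval whose start is ≥ the last chosen end.
By end time: (0,1), (1,2), (3,4), (4,8), (8,10), (7,12), (6,13), (14,15), (15,16), (12,17).
Pick (0,1); next start ≥ 1 → (1,2); next start ≥ 2 → (3,4); next start ≥ 4 → (4,8); next start ≥ 8 → (8,10); next start ≥ 10 → (14,15); next start ≥ 15 → (15,16).
Selected 7 broadcasts.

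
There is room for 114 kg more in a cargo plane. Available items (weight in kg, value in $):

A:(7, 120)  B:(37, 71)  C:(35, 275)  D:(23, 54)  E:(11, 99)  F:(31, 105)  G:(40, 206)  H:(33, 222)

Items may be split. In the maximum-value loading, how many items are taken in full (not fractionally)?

4

Sort by value per unit weight and fill in that order.
Order: A (120/7=17.14) > E (99/11=9.00) > C (275/35=7.86) > H (222/33=6.73) > G (206/40=5.15) > F (105/31=3.39) > D (54/23=2.35) > B (71/37=1.92)
Fill: take A (7 @ 120) → take E (11 @ 99) → take C (35 @ 275) → take H (33 @ 222) → take 28/40 of G → 144.20; 114/114 used.
4 item(s) taken whole; one partial (take 28/40 of G).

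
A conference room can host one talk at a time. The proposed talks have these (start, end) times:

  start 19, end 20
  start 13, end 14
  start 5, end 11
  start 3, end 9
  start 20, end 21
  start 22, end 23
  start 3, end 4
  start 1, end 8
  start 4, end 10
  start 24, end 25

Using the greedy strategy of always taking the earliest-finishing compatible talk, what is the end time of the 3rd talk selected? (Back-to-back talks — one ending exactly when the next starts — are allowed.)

Order by finish time; keep every interval that doesn't clash with the previous kept one.
Sorted by end: (3,4)  (1,8)  (3,9)  (4,10)  (5,11)  (13,14)  (19,20)  (20,21)  (22,23)  (24,25)
take (3,4); skip (3,9); take (4,10); take (13,14); take (19,20); take (20,21); take (22,23); take (24,25).
Selected: (3,4) (4,10) (13,14) (19,20) (20,21) (22,23) (24,25)

14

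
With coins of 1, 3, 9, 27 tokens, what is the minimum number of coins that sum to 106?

8

106 − 3×27→25 − 2×9→7 − 2×3→1 − 1×1→0
Total coins = 3 + 2 + 2 + 1 = 8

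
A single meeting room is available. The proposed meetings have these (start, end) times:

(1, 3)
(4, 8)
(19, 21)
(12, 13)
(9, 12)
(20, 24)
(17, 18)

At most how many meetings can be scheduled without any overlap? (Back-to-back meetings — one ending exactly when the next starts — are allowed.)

Greedy by earliest finish: after sorting by end time, pick each interval compatible with the last pick.
By end time: (1,3), (4,8), (9,12), (12,13), (17,18), (19,21), (20,24).
Pick (1,3); next start ≥ 3 → (4,8); next start ≥ 8 → (9,12); next start ≥ 12 → (12,13); next start ≥ 13 → (17,18); next start ≥ 18 → (19,21).
Selected 6 meetings.

6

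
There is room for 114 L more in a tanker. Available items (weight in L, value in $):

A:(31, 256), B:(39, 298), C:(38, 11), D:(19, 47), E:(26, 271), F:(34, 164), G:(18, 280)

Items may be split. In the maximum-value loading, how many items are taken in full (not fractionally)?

4

Sort by value per unit weight and fill in that order.
Ratios (sorted): G 15.56, E 10.42, A 8.26, B 7.64, F 4.82, D 2.47, C 0.29
take G (18 @ 280); take E (26 @ 271); take A (31 @ 256); take B (39 @ 298). Capacity used 114/114.
4 item(s) taken whole.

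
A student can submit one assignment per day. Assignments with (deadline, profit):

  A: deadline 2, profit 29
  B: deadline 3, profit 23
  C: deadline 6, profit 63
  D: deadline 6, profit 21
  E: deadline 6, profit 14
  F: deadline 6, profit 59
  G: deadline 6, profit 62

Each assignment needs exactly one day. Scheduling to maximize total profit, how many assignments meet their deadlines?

6

Sort by profit descending; place each in the latest free slot ≤ its deadline.
By profit: C(d6,63), G(d6,62), F(d6,59), A(d2,29), B(d3,23), D(d6,21), E(d6,14)
C→slot 6; G→slot 5; F→slot 4; A→slot 2; B→slot 3; D→slot 1; E skipped.
6 of 7 scheduled.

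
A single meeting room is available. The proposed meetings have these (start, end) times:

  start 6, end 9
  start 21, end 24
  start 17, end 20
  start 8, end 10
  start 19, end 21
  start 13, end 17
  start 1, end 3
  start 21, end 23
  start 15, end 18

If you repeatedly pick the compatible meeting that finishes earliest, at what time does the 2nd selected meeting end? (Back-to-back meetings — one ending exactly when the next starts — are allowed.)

9

Sort by end time and greedily take each interval whose start is ≥ the last chosen end.
By end time: (1,3), (6,9), (8,10), (13,17), (15,18), (17,20), (19,21), (21,23), (21,24).
Pick (1,3); next start ≥ 3 → (6,9); next start ≥ 9 → (13,17); next start ≥ 17 → (17,20); next start ≥ 20 → (21,23).
Selected: (1,3) (6,9) (13,17) (17,20) (21,23)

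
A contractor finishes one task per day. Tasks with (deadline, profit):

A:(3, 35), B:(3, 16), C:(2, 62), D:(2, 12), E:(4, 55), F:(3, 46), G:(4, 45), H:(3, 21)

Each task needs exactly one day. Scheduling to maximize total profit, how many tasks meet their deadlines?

By profit: C(d2,62), E(d4,55), F(d3,46), G(d4,45), A(d3,35), H(d3,21), B(d3,16), D(d2,12)
C→slot 2; E→slot 4; F→slot 3; G→slot 1; A skipped; H skipped; B skipped; D skipped.
4 of 8 scheduled.

4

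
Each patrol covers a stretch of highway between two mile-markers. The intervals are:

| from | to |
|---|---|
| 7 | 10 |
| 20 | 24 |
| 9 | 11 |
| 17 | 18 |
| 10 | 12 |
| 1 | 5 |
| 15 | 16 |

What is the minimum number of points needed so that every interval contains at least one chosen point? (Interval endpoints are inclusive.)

Sort by right endpoint; whenever an interval is uncovered, place a point at its right end.
Sorted: [1,5] [7,10] [9,11] [10,12] [15,16] [17,18] [20,24]
{[1,5]} hit by 5; {[7,10],[9,11],[10,12]} hit by 10; {[15,16]} hit by 16; {[17,18]} hit by 18; {[20,24]} hit by 24.
Points: 5, 10, 16, 18, 24 (5 total).

5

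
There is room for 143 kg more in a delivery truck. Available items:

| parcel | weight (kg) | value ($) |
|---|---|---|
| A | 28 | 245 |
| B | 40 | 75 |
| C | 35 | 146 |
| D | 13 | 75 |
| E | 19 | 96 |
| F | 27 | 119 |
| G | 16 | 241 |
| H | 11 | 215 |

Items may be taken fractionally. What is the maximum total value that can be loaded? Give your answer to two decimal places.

Ratios (sorted): H 19.55, G 15.06, A 8.75, D 5.77, E 5.05, F 4.41, C 4.17, B 1.88
take H (11 @ 215); take G (16 @ 241); take A (28 @ 245); take D (13 @ 75); take E (19 @ 96); take F (27 @ 119); take 29/35 of C → 120.97. Capacity used 143/143.
Total value = 1111.97

1111.97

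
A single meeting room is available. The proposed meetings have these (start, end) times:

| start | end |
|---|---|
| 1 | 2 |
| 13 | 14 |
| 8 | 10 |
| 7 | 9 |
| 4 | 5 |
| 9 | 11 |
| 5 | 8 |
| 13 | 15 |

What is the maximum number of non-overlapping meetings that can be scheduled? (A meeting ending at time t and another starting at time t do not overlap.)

Greedy by earliest finish: after sorting by end time, pick each interval compatible with the last pick.
By end time: (1,2), (4,5), (5,8), (7,9), (8,10), (9,11), (13,14), (13,15).
Pick (1,2); next start ≥ 2 → (4,5); next start ≥ 5 → (5,8); next start ≥ 8 → (8,10); next start ≥ 10 → (13,14).
Selected 5 meetings.

5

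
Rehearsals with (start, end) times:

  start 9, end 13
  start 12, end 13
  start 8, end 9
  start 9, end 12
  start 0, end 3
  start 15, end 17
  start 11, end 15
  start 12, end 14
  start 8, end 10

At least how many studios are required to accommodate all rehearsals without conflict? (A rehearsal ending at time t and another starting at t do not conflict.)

4

Events (time:±→running): 0:+→1 3:-→0 8:+→1 8:+→2 9:-→1 9:+→2 9:+→3 10:-→2 11:+→3 12:-→2 12:+→3 12:+→4 … peak 4.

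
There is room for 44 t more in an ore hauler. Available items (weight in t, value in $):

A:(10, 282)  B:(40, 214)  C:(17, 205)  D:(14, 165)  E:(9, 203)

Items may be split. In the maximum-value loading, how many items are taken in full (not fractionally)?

Ratios (sorted): A 28.20, E 22.56, C 12.06, D 11.79, B 5.35
take A (10 @ 282); take E (9 @ 203); take C (17 @ 205); take 8/14 of D → 94.29. Capacity used 44/44.
3 item(s) taken whole; one partial (take 8/14 of D).

3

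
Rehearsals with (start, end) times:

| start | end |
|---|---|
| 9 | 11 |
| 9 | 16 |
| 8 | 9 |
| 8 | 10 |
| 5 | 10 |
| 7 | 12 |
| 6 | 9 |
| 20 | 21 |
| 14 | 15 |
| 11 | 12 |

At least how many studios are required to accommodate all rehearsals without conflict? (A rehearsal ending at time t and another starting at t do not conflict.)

5

Count concurrent intervals with a sweep; the peak is the room count.
Events (time:±→running): 5:+→1 6:+→2 7:+→3 8:+→4 8:+→5 … peak 5.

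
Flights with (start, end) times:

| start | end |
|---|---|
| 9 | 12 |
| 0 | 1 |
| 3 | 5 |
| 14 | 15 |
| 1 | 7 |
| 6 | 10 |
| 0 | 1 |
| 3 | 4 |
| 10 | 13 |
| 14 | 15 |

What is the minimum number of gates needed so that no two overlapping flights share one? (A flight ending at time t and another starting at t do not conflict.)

Events (time:±→running): 0:+→1 0:+→2 1:-→1 1:-→0 1:+→1 3:+→2 3:+→3 … peak 3.

3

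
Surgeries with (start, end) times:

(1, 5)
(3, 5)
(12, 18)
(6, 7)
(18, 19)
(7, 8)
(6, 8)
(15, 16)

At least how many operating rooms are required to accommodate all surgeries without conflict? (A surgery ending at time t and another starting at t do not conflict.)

The answer is the maximum number of intervals overlapping at any instant.
starts: [1, 3, 6, 6, 7, 12, 15, 18]
ends:   [5, 5, 7, 8, 8, 16, 18, 19]
s1→1 s3→2  — peak 2.

2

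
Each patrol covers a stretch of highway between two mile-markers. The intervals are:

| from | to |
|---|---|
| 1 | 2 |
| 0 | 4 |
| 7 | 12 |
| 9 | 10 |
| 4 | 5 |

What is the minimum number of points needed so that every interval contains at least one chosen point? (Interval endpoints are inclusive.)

3

Sorted: [1,2] [0,4] [4,5] [9,10] [7,12]
{[1,2],[0,4]} hit by 2; {[4,5]} hit by 5; {[9,10],[7,12]} hit by 10.
Points: 2, 5, 10 (3 total).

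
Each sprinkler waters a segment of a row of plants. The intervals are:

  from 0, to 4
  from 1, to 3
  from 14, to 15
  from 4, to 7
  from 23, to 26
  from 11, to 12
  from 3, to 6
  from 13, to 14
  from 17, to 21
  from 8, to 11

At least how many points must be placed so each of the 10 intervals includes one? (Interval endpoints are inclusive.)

Sort by right endpoint; whenever an interval is uncovered, place a point at its right end.
By right end: [1,3]  [0,4]  [3,6]  [4,7]  [8,11]  [11,12]  [13,14]  [14,15]  [17,21]  [23,26]
[1,3] uncovered → point at 3; [4,7] uncovered → point at 7; [8,11] uncovered → point at 11; [13,14] uncovered → point at 14; [17,21] uncovered → point at 21; [23,26] uncovered → point at 26.
Points: 3, 7, 11, 14, 21, 26 (6 total).

6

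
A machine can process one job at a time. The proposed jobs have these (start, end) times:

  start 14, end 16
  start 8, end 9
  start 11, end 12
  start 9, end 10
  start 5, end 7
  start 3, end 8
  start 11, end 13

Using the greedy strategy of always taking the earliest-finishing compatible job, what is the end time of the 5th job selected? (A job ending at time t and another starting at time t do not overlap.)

By end time: (5,7), (3,8), (8,9), (9,10), (11,12), (11,13), (14,16).
Pick (5,7); next start ≥ 7 → (8,9); next start ≥ 9 → (9,10); next start ≥ 10 → (11,12); next start ≥ 12 → (14,16).
Selected: (5,7) (8,9) (9,10) (11,12) (14,16)

16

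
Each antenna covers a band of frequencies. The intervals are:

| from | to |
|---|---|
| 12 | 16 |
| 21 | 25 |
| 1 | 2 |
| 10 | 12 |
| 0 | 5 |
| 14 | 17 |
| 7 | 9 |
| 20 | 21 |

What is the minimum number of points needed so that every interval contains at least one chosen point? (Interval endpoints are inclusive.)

Sort by right endpoint; whenever an interval is uncovered, place a point at its right end.
By right end: [1,2]  [0,5]  [7,9]  [10,12]  [12,16]  [14,17]  [20,21]  [21,25]
[1,2] uncovered → point at 2; [7,9] uncovered → point at 9; [10,12] uncovered → point at 12; [14,17] uncovered → point at 17; [20,21] uncovered → point at 21.
Points: 2, 9, 12, 17, 21 (5 total).

5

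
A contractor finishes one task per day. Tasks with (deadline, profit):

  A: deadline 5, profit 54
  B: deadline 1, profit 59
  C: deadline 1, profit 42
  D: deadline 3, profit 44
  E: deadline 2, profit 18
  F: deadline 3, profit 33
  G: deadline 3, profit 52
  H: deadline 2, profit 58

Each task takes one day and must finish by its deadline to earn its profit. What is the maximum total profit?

Sort by profit descending; place each in the latest free slot ≤ its deadline.
Profit order: B=59 H=58 A=54 G=52 D=44 C=42 F=33 E=18
Assign: B→slot 1, H→slot 2, A→slot 5, G→slot 3, D skipped, C skipped, F skipped, E skipped.
Slots: [1:B] [2:H] [3:G] [5:A]
Profit = 59 + 58 + 52 + 54 = 223

223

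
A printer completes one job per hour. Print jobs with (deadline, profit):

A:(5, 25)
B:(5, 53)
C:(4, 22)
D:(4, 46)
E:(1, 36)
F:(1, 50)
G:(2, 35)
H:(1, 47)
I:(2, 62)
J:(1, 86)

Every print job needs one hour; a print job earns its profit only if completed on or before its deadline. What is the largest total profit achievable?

Profit order: J=86 I=62 B=53 F=50 H=47 D=46 E=36 G=35 A=25 C=22
Assign: J→slot 1, I→slot 2, B→slot 5, F skipped, H skipped, D→slot 4, E skipped, G skipped, A→slot 3, C skipped.
Slots: [1:J] [2:I] [3:A] [4:D] [5:B]
Profit = 86 + 62 + 25 + 46 + 53 = 272

272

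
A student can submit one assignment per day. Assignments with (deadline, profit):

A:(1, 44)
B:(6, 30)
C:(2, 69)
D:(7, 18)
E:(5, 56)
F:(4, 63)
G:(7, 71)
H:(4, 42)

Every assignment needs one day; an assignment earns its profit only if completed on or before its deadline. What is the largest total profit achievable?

By profit: G(d7,71), C(d2,69), F(d4,63), E(d5,56), A(d1,44), H(d4,42), B(d6,30), D(d7,18)
G→slot 7; C→slot 2; F→slot 4; E→slot 5; A→slot 1; H→slot 3; B→slot 6; D skipped.
Profit = 44 + 69 + 42 + 63 + 56 + 30 + 71 = 375

375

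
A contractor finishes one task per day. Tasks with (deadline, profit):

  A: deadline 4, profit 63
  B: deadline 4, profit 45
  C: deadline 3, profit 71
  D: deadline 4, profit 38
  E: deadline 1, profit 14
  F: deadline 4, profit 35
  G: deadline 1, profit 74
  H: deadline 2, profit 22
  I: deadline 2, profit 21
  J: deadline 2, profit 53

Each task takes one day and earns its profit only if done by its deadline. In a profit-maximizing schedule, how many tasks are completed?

4

By profit: G(d1,74), C(d3,71), A(d4,63), J(d2,53), B(d4,45), D(d4,38), F(d4,35), H(d2,22), I(d2,21), E(d1,14)
G→slot 1; C→slot 3; A→slot 4; J→slot 2; B skipped; D skipped; F skipped; H skipped; I skipped; E skipped.
4 of 10 scheduled.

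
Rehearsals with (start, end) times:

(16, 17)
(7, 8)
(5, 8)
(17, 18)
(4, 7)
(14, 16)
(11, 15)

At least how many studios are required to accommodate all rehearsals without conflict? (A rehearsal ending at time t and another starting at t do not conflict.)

2

starts: [4, 5, 7, 11, 14, 16, 17]
ends:   [7, 8, 8, 15, 16, 17, 18]
s4→1 s5→2  — peak 2.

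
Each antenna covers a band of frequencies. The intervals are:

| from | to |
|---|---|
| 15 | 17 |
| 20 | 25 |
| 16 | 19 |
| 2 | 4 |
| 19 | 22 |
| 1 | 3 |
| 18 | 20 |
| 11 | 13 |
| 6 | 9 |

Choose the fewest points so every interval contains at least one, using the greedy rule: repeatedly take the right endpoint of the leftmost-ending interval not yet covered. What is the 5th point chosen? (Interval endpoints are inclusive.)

Process intervals by earliest right end; each time one isn't hit yet, stab at its right endpoint.
Sorted: [1,3] [2,4] [6,9] [11,13] [15,17] [16,19] [18,20] [19,22] [20,25]
{[1,3],[2,4]} hit by 3; {[6,9]} hit by 9; {[11,13]} hit by 13; {[15,17],[16,19]} hit by 17; {[18,20],[19,22],[20,25]} hit by 20.
Points: 3, 9, 13, 17, 20 (5 total).

20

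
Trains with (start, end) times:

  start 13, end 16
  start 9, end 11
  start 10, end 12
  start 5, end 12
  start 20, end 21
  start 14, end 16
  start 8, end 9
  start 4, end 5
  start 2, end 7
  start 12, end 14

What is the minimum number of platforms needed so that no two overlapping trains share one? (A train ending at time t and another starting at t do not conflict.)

3

The answer is the maximum number of intervals overlapping at any instant.
starts: [2, 4, 5, 8, 9, 10, 12, 13, 14, 20]
ends:   [5, 7, 9, 11, 12, 12, 14, 16, 16, 21]
s2→1 s4→2 e5→1 s5→2 e7→1 s8→2 e9→1 s9→2 s10→3  — peak 3.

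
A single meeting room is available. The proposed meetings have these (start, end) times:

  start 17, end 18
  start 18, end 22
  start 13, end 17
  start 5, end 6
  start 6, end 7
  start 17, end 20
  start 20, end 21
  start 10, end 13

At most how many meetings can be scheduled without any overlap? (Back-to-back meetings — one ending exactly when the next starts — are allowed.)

6

Order by finish time; keep every interval that doesn't clash with the previous kept one.
Sorted by end: (5,6)  (6,7)  (10,13)  (13,17)  (17,18)  (17,20)  (20,21)  (18,22)
take (5,6); take (6,7); take (10,13); take (13,17); take (17,18); take (20,21).
Selected 6 meetings.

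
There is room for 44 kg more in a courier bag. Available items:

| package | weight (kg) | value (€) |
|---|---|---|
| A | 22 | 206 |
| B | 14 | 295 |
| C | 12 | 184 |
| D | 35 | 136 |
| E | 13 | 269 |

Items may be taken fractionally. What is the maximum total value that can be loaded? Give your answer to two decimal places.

Sort by value per unit weight and fill in that order.
Ratios (sorted): B 21.07, E 20.69, C 15.33, A 9.36, D 3.89
take B (14 @ 295); take E (13 @ 269); take C (12 @ 184); take 5/22 of A → 46.82. Capacity used 44/44.
Total value = 794.82

794.82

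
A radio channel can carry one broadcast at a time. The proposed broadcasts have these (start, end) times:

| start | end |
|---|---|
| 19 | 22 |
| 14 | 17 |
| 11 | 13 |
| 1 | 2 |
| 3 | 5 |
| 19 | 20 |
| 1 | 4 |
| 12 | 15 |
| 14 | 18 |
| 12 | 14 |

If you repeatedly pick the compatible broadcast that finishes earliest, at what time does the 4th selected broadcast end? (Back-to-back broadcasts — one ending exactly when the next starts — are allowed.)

17

Order by finish time; keep every interval that doesn't clash with the previous kept one.
By end time: (1,2), (1,4), (3,5), (11,13), (12,14), (12,15), (14,17), (14,18), (19,20), (19,22).
Pick (1,2); next start ≥ 2 → (3,5); next start ≥ 5 → (11,13); next start ≥ 13 → (14,17); next start ≥ 17 → (19,20).
Selected: (1,2) (3,5) (11,13) (14,17) (19,20)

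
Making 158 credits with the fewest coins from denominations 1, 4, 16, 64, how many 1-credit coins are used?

2

158 = 2×64 + 1×16 + 3×4 + 2×1
Count of 1: 2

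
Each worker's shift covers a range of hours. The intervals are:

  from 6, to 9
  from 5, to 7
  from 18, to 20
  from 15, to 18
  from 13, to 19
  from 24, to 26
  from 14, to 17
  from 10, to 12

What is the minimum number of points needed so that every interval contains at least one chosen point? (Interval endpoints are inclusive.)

Sorted: [5,7] [6,9] [10,12] [14,17] [15,18] [13,19] [18,20] [24,26]
{[5,7],[6,9]} hit by 7; {[10,12]} hit by 12; {[14,17],[15,18],[13,19]} hit by 17; {[18,20]} hit by 20; {[24,26]} hit by 26.
Points: 7, 12, 17, 20, 26 (5 total).

5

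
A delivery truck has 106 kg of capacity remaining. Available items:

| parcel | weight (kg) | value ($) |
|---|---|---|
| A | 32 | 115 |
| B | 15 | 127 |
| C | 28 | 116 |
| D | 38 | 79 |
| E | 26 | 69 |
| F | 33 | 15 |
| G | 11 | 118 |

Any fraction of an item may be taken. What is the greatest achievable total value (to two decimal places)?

529.08

Order: G (118/11=10.73) > B (127/15=8.47) > C (116/28=4.14) > A (115/32=3.59) > E (69/26=2.65) > D (79/38=2.08) > F (15/33=0.45)
Fill: take G (11 @ 118) → take B (15 @ 127) → take C (28 @ 116) → take A (32 @ 115) → take 20/26 of E → 53.08; 106/106 used.
Total value = 529.08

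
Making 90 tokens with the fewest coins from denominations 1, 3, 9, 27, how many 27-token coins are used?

90 = 3×27 + 1×9
Count of 27: 3

3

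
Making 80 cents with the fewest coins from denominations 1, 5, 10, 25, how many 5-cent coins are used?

80 = 3×25 + 1×5
Count of 5: 1

1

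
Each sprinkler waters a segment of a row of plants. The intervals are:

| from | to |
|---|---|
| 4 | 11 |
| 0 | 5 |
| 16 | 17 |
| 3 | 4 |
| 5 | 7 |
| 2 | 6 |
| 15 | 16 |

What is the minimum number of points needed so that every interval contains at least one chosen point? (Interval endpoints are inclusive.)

Process intervals by earliest right end; each time one isn't hit yet, stab at its right endpoint.
Sorted: [3,4] [0,5] [2,6] [5,7] [4,11] [15,16] [16,17]
{[3,4],[0,5],[2,6]} hit by 4; {[5,7],[4,11]} hit by 7; {[15,16],[16,17]} hit by 16.
Points: 4, 7, 16 (3 total).

3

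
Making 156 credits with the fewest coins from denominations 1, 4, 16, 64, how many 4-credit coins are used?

Greedy: take as many of the largest coin as possible, then repeat with the remainder.
156 − 2×64→28 − 1×16→12 − 3×4→0
Count of 4: 3

3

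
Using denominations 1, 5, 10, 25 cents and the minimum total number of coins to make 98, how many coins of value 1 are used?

98 = 3×25 + 2×10 + 3×1
Count of 1: 3

3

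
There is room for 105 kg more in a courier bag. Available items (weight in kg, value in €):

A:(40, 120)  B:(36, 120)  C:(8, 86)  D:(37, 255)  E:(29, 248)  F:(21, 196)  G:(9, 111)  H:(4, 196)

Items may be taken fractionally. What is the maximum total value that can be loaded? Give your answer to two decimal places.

Greedy by value/weight ratio, highest first.
Order: H (196/4=49.00) > G (111/9=12.33) > C (86/8=10.75) > F (196/21=9.33) > E (248/29=8.55) > D (255/37=6.89) > B (120/36=3.33) > A (120/40=3.00)
Fill: take H (4 @ 196) → take G (9 @ 111) → take C (8 @ 86) → take F (21 @ 196) → take E (29 @ 248) → take 34/37 of D → 234.32; 105/105 used.
Total value = 1071.32

1071.32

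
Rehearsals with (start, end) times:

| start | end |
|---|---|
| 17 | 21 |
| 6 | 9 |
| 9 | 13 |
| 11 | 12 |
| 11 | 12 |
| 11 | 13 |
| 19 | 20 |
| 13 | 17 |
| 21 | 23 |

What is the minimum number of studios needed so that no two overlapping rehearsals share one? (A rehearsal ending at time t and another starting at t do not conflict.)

Events (time:±→running): 6:+→1 9:-→0 9:+→1 11:+→2 11:+→3 11:+→4 … peak 4.

4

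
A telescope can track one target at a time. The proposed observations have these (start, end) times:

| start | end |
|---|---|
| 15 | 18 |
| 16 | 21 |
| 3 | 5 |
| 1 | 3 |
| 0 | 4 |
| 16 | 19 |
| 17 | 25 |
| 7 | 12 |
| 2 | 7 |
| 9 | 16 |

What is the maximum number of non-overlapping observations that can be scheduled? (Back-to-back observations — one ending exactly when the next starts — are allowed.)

4

Order by finish time; keep every interval that doesn't clash with the previous kept one.
By end time: (1,3), (0,4), (3,5), (2,7), (7,12), (9,16), (15,18), (16,19), (16,21), (17,25).
Pick (1,3); next start ≥ 3 → (3,5); next start ≥ 5 → (7,12); next start ≥ 12 → (15,18).
Selected 4 observations.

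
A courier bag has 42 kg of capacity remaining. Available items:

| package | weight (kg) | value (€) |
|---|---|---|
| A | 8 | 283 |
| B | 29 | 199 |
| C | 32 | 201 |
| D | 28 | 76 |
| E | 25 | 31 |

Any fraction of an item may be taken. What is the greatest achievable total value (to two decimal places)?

Greedy by value/weight ratio, highest first.
Order: A (283/8=35.38) > B (199/29=6.86) > C (201/32=6.28) > D (76/28=2.71) > E (31/25=1.24)
Fill: take A (8 @ 283) → take B (29 @ 199) → take 5/32 of C → 31.41; 42/42 used.
Total value = 513.41

513.41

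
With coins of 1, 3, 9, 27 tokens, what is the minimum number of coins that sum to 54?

2

Greedy: take as many of the largest coin as possible, then repeat with the remainder.
54 = 2×27
Total coins = 2 = 2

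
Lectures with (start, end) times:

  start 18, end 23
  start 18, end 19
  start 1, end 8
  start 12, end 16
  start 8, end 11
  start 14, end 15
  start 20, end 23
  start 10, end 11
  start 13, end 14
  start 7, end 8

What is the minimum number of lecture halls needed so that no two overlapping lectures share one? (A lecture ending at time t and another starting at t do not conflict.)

2

The answer is the maximum number of intervals overlapping at any instant.
starts: [1, 7, 8, 10, 12, 13, 14, 18, 18, 20]
ends:   [8, 8, 11, 11, 14, 15, 16, 19, 23, 23]
s1→1 s7→2  — peak 2.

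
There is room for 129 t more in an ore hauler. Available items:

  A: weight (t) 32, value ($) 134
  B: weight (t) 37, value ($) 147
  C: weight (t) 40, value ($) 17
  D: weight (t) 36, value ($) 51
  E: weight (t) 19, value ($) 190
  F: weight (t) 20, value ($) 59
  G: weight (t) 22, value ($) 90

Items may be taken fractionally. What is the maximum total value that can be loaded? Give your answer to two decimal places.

Sort by value per unit weight and fill in that order.
Ratios (sorted): E 10.00, A 4.19, G 4.09, B 3.97, F 2.95, D 1.42, C 0.42
take E (19 @ 190); take A (32 @ 134); take G (22 @ 90); take B (37 @ 147); take 19/20 of F → 56.05. Capacity used 129/129.
Total value = 617.05

617.05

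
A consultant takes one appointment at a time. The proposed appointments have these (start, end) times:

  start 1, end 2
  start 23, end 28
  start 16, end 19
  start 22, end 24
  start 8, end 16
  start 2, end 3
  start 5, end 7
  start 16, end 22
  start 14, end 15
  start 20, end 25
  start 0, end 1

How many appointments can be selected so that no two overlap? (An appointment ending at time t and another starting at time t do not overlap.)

7

Greedy by earliest finish: after sorting by end time, pick each interval compatible with the last pick.
Sorted by end: (0,1)  (1,2)  (2,3)  (5,7)  (14,15)  (8,16)  (16,19)  (16,22)  (22,24)  (20,25)  (23,28)
take (0,1); take (1,2); take (2,3); take (5,7); take (14,15); skip (8,16); take (16,19); take (22,24).
Selected 7 appointments.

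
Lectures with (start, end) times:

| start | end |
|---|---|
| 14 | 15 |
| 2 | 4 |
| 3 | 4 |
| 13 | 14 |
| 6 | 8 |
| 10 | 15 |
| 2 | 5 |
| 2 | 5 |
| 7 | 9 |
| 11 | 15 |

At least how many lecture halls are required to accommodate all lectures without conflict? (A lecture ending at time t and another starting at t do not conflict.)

4

Events (time:±→running): 2:+→1 2:+→2 2:+→3 3:+→4 … peak 4.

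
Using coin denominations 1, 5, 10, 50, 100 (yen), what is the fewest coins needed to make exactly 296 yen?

Use the largest denomination that fits, subtract, and repeat.
296 = 2×100 + 1×50 + 4×10 + 1×5 + 1×1
Total coins = 2 + 1 + 4 + 1 + 1 = 9

9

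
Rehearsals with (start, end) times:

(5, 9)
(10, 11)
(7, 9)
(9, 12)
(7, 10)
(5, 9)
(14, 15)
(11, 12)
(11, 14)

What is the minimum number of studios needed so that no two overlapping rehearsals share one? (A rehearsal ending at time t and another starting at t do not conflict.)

4

Events (time:±→running): 5:+→1 5:+→2 7:+→3 7:+→4 … peak 4.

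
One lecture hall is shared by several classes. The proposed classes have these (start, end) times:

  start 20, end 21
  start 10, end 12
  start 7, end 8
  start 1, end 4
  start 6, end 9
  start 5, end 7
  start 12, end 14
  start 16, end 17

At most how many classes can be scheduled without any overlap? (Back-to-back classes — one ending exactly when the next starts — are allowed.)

Greedy by earliest finish: after sorting by end time, pick each interval compatible with the last pick.
Sorted by end: (1,4)  (5,7)  (7,8)  (6,9)  (10,12)  (12,14)  (16,17)  (20,21)
take (1,4); take (5,7); take (7,8); take (10,12); take (12,14); take (16,17); take (20,21).
Selected 7 classes.

7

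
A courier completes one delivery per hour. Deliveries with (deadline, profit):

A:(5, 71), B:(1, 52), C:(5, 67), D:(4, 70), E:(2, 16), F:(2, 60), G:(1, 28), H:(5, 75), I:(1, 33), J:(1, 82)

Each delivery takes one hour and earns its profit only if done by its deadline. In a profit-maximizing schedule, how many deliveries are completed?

5

Profit order: J=82 H=75 A=71 D=70 C=67 F=60 B=52 I=33 G=28 E=16
Assign: J→slot 1, H→slot 5, A→slot 4, D→slot 3, C→slot 2, F skipped, B skipped, I skipped, G skipped, E skipped.
Slots: [1:J] [2:C] [3:D] [4:A] [5:H]
5 of 10 scheduled.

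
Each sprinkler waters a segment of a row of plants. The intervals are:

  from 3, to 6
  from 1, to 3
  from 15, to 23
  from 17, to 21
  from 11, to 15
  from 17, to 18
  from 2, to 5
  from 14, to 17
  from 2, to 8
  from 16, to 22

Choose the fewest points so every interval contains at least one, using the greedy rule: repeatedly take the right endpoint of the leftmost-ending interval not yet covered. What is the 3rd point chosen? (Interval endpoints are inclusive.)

Process intervals by earliest right end; each time one isn't hit yet, stab at its right endpoint.
By right end: [1,3]  [2,5]  [3,6]  [2,8]  [11,15]  [14,17]  [17,18]  [17,21]  [16,22]  [15,23]
[1,3] uncovered → point at 3; [11,15] uncovered → point at 15; [17,18] uncovered → point at 18.
Points: 3, 15, 18 (3 total).

18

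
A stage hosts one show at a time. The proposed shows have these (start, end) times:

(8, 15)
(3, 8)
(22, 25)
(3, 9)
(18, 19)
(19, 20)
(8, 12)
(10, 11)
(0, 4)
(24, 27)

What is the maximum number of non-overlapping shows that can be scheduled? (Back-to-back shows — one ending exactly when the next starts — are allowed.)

5

Order by finish time; keep every interval that doesn't clash with the previous kept one.
By end time: (0,4), (3,8), (3,9), (10,11), (8,12), (8,15), (18,19), (19,20), (22,25), (24,27).
Pick (0,4); next start ≥ 4 → (10,11); next start ≥ 11 → (18,19); next start ≥ 19 → (19,20); next start ≥ 20 → (22,25).
Selected 5 shows.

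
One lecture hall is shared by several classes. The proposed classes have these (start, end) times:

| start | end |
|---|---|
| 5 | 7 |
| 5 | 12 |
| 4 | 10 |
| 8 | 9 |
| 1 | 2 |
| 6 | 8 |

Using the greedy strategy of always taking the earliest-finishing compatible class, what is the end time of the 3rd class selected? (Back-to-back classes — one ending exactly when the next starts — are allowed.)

Greedy by earliest finish: after sorting by end time, pick each interval compatible with the last pick.
By end time: (1,2), (5,7), (6,8), (8,9), (4,10), (5,12).
Pick (1,2); next start ≥ 2 → (5,7); next start ≥ 7 → (8,9).
Selected: (1,2) (5,7) (8,9)

9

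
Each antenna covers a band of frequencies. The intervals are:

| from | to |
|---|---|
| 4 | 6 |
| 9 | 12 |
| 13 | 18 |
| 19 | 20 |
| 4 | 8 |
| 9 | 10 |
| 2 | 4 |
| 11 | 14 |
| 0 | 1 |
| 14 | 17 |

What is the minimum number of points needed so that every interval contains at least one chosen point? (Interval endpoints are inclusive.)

By right end: [0,1]  [2,4]  [4,6]  [4,8]  [9,10]  [9,12]  [11,14]  [14,17]  [13,18]  [19,20]
[0,1] uncovered → point at 1; [2,4] uncovered → point at 4; [9,10] uncovered → point at 10; [11,14] uncovered → point at 14; [19,20] uncovered → point at 20.
Points: 1, 4, 10, 14, 20 (5 total).

5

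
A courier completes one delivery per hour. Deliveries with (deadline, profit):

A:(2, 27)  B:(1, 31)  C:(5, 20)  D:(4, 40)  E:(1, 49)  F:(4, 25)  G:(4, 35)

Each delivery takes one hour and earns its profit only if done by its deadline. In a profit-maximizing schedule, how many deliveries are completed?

Take jobs in profit order; each goes to the latest open slot no later than its deadline.
By profit: E(d1,49), D(d4,40), G(d4,35), B(d1,31), A(d2,27), F(d4,25), C(d5,20)
E→slot 1; D→slot 4; G→slot 3; B skipped; A→slot 2; F skipped; C→slot 5.
5 of 7 scheduled.

5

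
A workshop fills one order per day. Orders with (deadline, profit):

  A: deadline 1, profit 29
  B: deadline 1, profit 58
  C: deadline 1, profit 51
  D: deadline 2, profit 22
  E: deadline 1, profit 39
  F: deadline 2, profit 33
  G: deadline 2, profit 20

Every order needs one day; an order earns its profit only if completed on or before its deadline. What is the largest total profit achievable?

Profit order: B=58 C=51 E=39 F=33 A=29 D=22 G=20
Assign: B→slot 1, C skipped, E skipped, F→slot 2, A skipped, D skipped, G skipped.
Slots: [1:B] [2:F]
Profit = 58 + 33 = 91

91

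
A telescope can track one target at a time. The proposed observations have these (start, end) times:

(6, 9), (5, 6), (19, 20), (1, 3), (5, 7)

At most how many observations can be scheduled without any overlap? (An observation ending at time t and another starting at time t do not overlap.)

Greedy by earliest finish: after sorting by end time, pick each interval compatible with the last pick.
Sorted by end: (1,3)  (5,6)  (5,7)  (6,9)  (19,20)
take (1,3); take (5,6); take (6,9); take (19,20).
Selected 4 observations.

4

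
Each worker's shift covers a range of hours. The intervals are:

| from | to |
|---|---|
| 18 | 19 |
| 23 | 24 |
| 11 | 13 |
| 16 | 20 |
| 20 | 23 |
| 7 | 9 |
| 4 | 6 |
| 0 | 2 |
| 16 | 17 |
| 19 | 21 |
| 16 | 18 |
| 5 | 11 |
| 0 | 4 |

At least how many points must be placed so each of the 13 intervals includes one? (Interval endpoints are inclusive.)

Process intervals by earliest right end; each time one isn't hit yet, stab at its right endpoint.
By right end: [0,2]  [0,4]  [4,6]  [7,9]  [5,11]  [11,13]  [16,17]  [16,18]  [18,19]  [16,20]  [19,21]  [20,23]  [23,24]
[0,2] uncovered → point at 2; [4,6] uncovered → point at 6; [7,9] uncovered → point at 9; [11,13] uncovered → point at 13; [16,17] uncovered → point at 17; [18,19] uncovered → point at 19; [20,23] uncovered → point at 23.
Points: 2, 6, 9, 13, 17, 19, 23 (7 total).

7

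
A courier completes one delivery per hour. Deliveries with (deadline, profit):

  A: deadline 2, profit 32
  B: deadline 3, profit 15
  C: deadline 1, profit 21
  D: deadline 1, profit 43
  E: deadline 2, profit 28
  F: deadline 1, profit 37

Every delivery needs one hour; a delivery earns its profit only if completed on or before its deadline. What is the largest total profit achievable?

By profit: D(d1,43), F(d1,37), A(d2,32), E(d2,28), C(d1,21), B(d3,15)
D→slot 1; F skipped; A→slot 2; E skipped; C skipped; B→slot 3.
Profit = 43 + 32 + 15 = 90

90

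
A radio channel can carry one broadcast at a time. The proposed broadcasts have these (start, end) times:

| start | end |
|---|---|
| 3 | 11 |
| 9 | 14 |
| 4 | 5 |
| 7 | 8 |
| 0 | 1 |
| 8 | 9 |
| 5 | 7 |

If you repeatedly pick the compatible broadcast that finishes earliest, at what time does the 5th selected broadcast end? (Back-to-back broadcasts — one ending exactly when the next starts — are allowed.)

Sort by end time and greedily take each interval whose start is ≥ the last chosen end.
Sorted by end: (0,1)  (4,5)  (5,7)  (7,8)  (8,9)  (3,11)  (9,14)
take (0,1); take (4,5); take (5,7); take (7,8); take (8,9); take (9,14).
Selected: (0,1) (4,5) (5,7) (7,8) (8,9) (9,14)

9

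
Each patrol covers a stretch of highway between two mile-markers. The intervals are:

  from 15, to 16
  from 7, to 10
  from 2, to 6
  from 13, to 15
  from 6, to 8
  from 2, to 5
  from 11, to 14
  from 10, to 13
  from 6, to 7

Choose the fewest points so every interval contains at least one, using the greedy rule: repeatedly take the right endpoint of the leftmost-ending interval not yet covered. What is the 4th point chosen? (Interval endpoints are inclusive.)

16

Sort by right endpoint; whenever an interval is uncovered, place a point at its right end.
By right end: [2,5]  [2,6]  [6,7]  [6,8]  [7,10]  [10,13]  [11,14]  [13,15]  [15,16]
[2,5] uncovered → point at 5; [6,7] uncovered → point at 7; [10,13] uncovered → point at 13; [15,16] uncovered → point at 16.
Points: 5, 7, 13, 16 (4 total).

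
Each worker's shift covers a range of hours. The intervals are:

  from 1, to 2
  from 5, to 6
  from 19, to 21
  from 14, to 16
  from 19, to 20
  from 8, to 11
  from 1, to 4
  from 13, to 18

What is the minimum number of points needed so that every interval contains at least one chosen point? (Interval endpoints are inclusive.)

Process intervals by earliest right end; each time one isn't hit yet, stab at its right endpoint.
Sorted: [1,2] [1,4] [5,6] [8,11] [14,16] [13,18] [19,20] [19,21]
{[1,2],[1,4]} hit by 2; {[5,6]} hit by 6; {[8,11]} hit by 11; {[14,16],[13,18]} hit by 16; {[19,20],[19,21]} hit by 20.
Points: 2, 6, 11, 16, 20 (5 total).

5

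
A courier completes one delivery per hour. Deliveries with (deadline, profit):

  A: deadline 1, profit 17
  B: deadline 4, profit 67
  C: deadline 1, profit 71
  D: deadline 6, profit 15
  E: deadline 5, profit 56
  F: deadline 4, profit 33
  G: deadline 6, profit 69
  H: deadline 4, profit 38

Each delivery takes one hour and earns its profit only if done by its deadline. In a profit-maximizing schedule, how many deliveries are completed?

Take jobs in profit order; each goes to the latest open slot no later than its deadline.
Profit order: C=71 G=69 B=67 E=56 H=38 F=33 A=17 D=15
Assign: C→slot 1, G→slot 6, B→slot 4, E→slot 5, H→slot 3, F→slot 2, A skipped, D skipped.
Slots: [1:C] [2:F] [3:H] [4:B] [5:E] [6:G]
6 of 8 scheduled.

6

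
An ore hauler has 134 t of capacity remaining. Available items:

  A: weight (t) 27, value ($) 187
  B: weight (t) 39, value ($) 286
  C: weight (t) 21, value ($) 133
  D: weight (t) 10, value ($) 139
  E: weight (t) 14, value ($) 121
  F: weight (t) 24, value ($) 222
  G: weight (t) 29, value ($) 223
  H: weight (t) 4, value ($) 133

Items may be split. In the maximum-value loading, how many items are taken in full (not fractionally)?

6

Order: H (133/4=33.25) > D (139/10=13.90) > F (222/24=9.25) > E (121/14=8.64) > G (223/29=7.69) > B (286/39=7.33) > A (187/27=6.93) > C (133/21=6.33)
Fill: take H (4 @ 133) → take D (10 @ 139) → take F (24 @ 222) → take E (14 @ 121) → take G (29 @ 223) → take B (39 @ 286) → take 14/27 of A → 96.96; 134/134 used.
6 item(s) taken whole; one partial (take 14/27 of A).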